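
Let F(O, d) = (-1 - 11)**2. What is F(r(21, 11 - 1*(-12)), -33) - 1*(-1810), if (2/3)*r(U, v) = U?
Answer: 1954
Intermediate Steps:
r(U, v) = 3*U/2
F(O, d) = 144 (F(O, d) = (-12)**2 = 144)
F(r(21, 11 - 1*(-12)), -33) - 1*(-1810) = 144 - 1*(-1810) = 144 + 1810 = 1954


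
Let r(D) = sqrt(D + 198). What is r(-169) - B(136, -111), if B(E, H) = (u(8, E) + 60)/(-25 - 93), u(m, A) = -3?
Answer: 57/118 + sqrt(29) ≈ 5.8682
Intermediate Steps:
B(E, H) = -57/118 (B(E, H) = (-3 + 60)/(-25 - 93) = 57/(-118) = 57*(-1/118) = -57/118)
r(D) = sqrt(198 + D)
r(-169) - B(136, -111) = sqrt(198 - 169) - 1*(-57/118) = sqrt(29) + 57/118 = 57/118 + sqrt(29)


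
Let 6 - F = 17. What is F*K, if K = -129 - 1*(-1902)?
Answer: -19503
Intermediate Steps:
F = -11 (F = 6 - 1*17 = 6 - 17 = -11)
K = 1773 (K = -129 + 1902 = 1773)
F*K = -11*1773 = -19503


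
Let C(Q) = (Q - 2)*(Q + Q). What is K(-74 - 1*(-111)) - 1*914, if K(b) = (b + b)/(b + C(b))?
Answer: -64892/71 ≈ -913.97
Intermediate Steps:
C(Q) = 2*Q*(-2 + Q) (C(Q) = (-2 + Q)*(2*Q) = 2*Q*(-2 + Q))
K(b) = 2*b/(b + 2*b*(-2 + b)) (K(b) = (b + b)/(b + 2*b*(-2 + b)) = (2*b)/(b + 2*b*(-2 + b)) = 2*b/(b + 2*b*(-2 + b)))
K(-74 - 1*(-111)) - 1*914 = 2/(-3 + 2*(-74 - 1*(-111))) - 1*914 = 2/(-3 + 2*(-74 + 111)) - 914 = 2/(-3 + 2*37) - 914 = 2/(-3 + 74) - 914 = 2/71 - 914 = -64892/71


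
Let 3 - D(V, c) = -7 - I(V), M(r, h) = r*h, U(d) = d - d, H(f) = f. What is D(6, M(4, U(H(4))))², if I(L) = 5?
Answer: 225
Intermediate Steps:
U(d) = 0
M(r, h) = h*r
D(V, c) = 15 (D(V, c) = 3 - (-7 - 1*5) = 3 - (-7 - 5) = 3 - 1*(-12) = 3 + 12 = 15)
D(6, M(4, U(H(4))))² = 15² = 225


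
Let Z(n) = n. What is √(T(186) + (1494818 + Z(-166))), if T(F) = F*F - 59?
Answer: √1529189 ≈ 1236.6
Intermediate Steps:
T(F) = -59 + F² (T(F) = F² - 59 = -59 + F²)
√(T(186) + (1494818 + Z(-166))) = √((-59 + 186²) + (1494818 - 166)) = √((-59 + 34596) + 1494652) = √(34537 + 1494652) = √1529189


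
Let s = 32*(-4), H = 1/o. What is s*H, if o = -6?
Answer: 64/3 ≈ 21.333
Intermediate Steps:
H = -1/6 (H = 1/(-6) = -1/6 ≈ -0.16667)
s = -128
s*H = -128*(-1/6) = 64/3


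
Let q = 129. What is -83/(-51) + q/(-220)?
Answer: 11681/11220 ≈ 1.0411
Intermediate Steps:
-83/(-51) + q/(-220) = -83/(-51) + 129/(-220) = -83*(-1/51) + 129*(-1/220) = 83/51 - 129/220 = 11681/11220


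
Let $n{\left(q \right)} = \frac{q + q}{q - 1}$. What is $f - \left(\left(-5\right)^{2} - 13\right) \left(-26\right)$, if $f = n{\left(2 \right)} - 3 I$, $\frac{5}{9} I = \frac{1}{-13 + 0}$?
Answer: $\frac{20567}{65} \approx 316.42$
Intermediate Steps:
$I = - \frac{9}{65}$ ($I = \frac{9}{5 \left(-13 + 0\right)} = \frac{9}{5 \left(-13\right)} = \frac{9}{5} \left(- \frac{1}{13}\right) = - \frac{9}{65} \approx -0.13846$)
$n{\left(q \right)} = \frac{2 q}{-1 + q}$
$f = \frac{287}{65}$ ($f = 2 \cdot 2 \frac{1}{-1 + 2} - - \frac{27}{65} = 2 \cdot 2 \cdot 1^{-1} + \frac{27}{65} = 2 \cdot 2 \cdot 1 + \frac{27}{65} = 4 + \frac{27}{65} = \frac{287}{65} \approx 4.4154$)
$f - \left(\left(-5\right)^{2} - 13\right) \left(-26\right) = \frac{287}{65} - \left(\left(-5\right)^{2} - 13\right) \left(-26\right) = \frac{287}{65} - \left(25 - 13\right) \left(-26\right) = \frac{287}{65} - 12 \left(-26\right) = \frac{287}{65} - -312 = \frac{287}{65} + 312 = \frac{20567}{65}$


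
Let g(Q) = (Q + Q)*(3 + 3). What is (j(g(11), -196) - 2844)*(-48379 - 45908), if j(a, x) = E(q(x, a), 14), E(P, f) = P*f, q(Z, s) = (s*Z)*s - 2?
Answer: 4508269544136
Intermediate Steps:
g(Q) = 12*Q (g(Q) = (2*Q)*6 = 12*Q)
q(Z, s) = -2 + Z*s² (q(Z, s) = (Z*s)*s - 2 = Z*s² - 2 = -2 + Z*s²)
j(a, x) = -28 + 14*x*a² (j(a, x) = (-2 + x*a²)*14 = -28 + 14*x*a²)
(j(g(11), -196) - 2844)*(-48379 - 45908) = ((-28 + 14*(-196)*(12*11)²) - 2844)*(-48379 - 45908) = ((-28 + 14*(-196)*132²) - 2844)*(-94287) = ((-28 + 14*(-196)*17424) - 2844)*(-94287) = ((-28 - 47811456) - 2844)*(-94287) = (-47811484 - 2844)*(-94287) = -47814328*(-94287) = 4508269544136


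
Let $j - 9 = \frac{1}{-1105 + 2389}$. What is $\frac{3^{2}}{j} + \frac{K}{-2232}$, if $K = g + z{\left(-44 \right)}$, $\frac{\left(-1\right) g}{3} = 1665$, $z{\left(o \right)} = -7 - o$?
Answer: $\frac{41546299}{12897612} \approx 3.2212$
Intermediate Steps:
$g = -4995$ ($g = \left(-3\right) 1665 = -4995$)
$K = -4958$ ($K = -4995 - -37 = -4995 + \left(-7 + 44\right) = -4995 + 37 = -4958$)
$j = \frac{11557}{1284}$ ($j = 9 + \frac{1}{-1105 + 2389} = 9 + \frac{1}{1284} = \frac{11557}{1284} \approx 9.0008$)
$\frac{3^{2}}{j} + \frac{K}{-2232} = \frac{3^{2}}{\frac{11557}{1284}} - \frac{4958}{-2232} = 9 \cdot \frac{1284}{11557} - - \frac{2479}{1116} = \frac{11556}{11557} + \frac{2479}{1116} = \frac{41546299}{12897612}$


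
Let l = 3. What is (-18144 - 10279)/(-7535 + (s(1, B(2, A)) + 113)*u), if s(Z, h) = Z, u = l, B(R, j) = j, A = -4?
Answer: 28423/7193 ≈ 3.9515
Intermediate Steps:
u = 3
(-18144 - 10279)/(-7535 + (s(1, B(2, A)) + 113)*u) = (-18144 - 10279)/(-7535 + (1 + 113)*3) = -28423/(-7535 + 114*3) = -28423/(-7535 + 342) = -28423/(-7193) = -28423*(-1/7193) = 28423/7193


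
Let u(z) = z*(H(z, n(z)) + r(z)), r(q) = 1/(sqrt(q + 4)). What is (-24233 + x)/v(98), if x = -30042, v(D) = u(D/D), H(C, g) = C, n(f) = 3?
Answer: -271375/4 + 54275*sqrt(5)/4 ≈ -37503.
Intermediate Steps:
r(q) = 1/sqrt(4 + q) (r(q) = 1/(sqrt(4 + q)) = 1/sqrt(4 + q))
u(z) = z*(z + 1/sqrt(4 + z))
v(D) = 1 + sqrt(5)/5 (v(D) = (D/D)**2 + (D/D)/sqrt(4 + D/D) = 1**2 + 1/sqrt(4 + 1) = 1 + 1/sqrt(5) = 1 + 1*(sqrt(5)/5) = 1 + sqrt(5)/5)
(-24233 + x)/v(98) = (-24233 - 30042)/(1 + sqrt(5)/5) = -54275/(1 + sqrt(5)/5)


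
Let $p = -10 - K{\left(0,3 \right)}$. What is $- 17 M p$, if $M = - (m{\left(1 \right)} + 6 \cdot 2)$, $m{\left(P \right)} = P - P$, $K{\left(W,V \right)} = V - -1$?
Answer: $-2856$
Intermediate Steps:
$K{\left(W,V \right)} = 1 + V$ ($K{\left(W,V \right)} = V + 1 = 1 + V$)
$m{\left(P \right)} = 0$
$p = -14$ ($p = -10 - \left(1 + 3\right) = -10 - 4 = -14$)
$M = -12$ ($M = - (0 + 6 \cdot 2) = - (0 + 12) = \left(-1\right) 12 = -12$)
$- 17 M p = \left(-17\right) \left(-12\right) \left(-14\right) = 204 \left(-14\right) = -2856$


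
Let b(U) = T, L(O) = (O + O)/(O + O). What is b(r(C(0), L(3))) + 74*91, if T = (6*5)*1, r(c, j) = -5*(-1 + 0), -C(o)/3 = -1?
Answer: 6764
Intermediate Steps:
C(o) = 3 (C(o) = -3*(-1) = 3)
L(O) = 1 (L(O) = (2*O)/((2*O)) = (2*O)*(1/(2*O)) = 1)
r(c, j) = 5 (r(c, j) = -5*(-1) = 5)
T = 30 (T = 30*1 = 30)
b(U) = 30
b(r(C(0), L(3))) + 74*91 = 30 + 74*91 = 30 + 6734 = 6764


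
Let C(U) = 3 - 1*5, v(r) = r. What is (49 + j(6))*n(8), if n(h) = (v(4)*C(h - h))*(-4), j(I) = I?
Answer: 1760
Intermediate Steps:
C(U) = -2 (C(U) = 3 - 5 = -2)
n(h) = 32 (n(h) = (4*(-2))*(-4) = -8*(-4) = 32)
(49 + j(6))*n(8) = (49 + 6)*32 = 55*32 = 1760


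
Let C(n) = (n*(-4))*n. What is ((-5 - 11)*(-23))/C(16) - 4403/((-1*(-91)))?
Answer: -40555/832 ≈ -48.744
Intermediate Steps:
C(n) = -4*n² (C(n) = (-4*n)*n = -4*n²)
((-5 - 11)*(-23))/C(16) - 4403/((-1*(-91))) = ((-5 - 11)*(-23))/((-4*16²)) - 4403/((-1*(-91))) = (-16*(-23))/((-4*256)) - 4403/91 = 368/(-1024) - 4403*1/91 = 368*(-1/1024) - 629/13 = -23/64 - 629/13 = -40555/832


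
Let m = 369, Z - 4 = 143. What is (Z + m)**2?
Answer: 266256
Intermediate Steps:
Z = 147 (Z = 4 + 143 = 147)
(Z + m)**2 = (147 + 369)**2 = 516**2 = 266256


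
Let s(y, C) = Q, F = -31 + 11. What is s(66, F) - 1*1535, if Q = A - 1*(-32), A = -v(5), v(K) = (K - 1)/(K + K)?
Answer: -7517/5 ≈ -1503.4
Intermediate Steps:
F = -20
v(K) = (-1 + K)/(2*K) (v(K) = (-1 + K)/((2*K)) = (-1 + K)*(1/(2*K)) = (-1 + K)/(2*K))
A = -2/5 (A = -(-1 + 5)/(2*5) = -4/(2*5) = -1*2/5 = -2/5 ≈ -0.40000)
Q = 158/5 (Q = -2/5 - 1*(-32) = -2/5 + 32 = 158/5 ≈ 31.600)
s(y, C) = 158/5
s(66, F) - 1*1535 = 158/5 - 1*1535 = 158/5 - 1535 = -7517/5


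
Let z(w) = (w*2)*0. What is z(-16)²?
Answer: 0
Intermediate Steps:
z(w) = 0 (z(w) = (2*w)*0 = 0)
z(-16)² = 0² = 0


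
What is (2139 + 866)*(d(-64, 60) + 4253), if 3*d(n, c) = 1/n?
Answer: 2453807875/192 ≈ 1.2780e+7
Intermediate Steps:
d(n, c) = 1/(3*n)
(2139 + 866)*(d(-64, 60) + 4253) = (2139 + 866)*((⅓)/(-64) + 4253) = 3005*((⅓)*(-1/64) + 4253) = 3005*(-1/192 + 4253) = 3005*(816575/192) = 2453807875/192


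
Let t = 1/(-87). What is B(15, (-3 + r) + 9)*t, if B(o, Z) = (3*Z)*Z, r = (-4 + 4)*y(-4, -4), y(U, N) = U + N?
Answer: -36/29 ≈ -1.2414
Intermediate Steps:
y(U, N) = N + U
t = -1/87 ≈ -0.011494
r = 0 (r = (-4 + 4)*(-4 - 4) = 0*(-8) = 0)
B(o, Z) = 3*Z²
B(15, (-3 + r) + 9)*t = (3*((-3 + 0) + 9)²)*(-1/87) = (3*(-3 + 9)²)*(-1/87) = (3*6²)*(-1/87) = (3*36)*(-1/87) = 108*(-1/87) = -36/29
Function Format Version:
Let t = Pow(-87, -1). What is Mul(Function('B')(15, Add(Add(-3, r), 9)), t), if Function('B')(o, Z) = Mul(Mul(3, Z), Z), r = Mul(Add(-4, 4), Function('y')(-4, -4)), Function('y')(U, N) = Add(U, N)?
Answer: Rational(-36, 29) ≈ -1.2414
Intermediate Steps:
Function('y')(U, N) = Add(N, U)
t = Rational(-1, 87) ≈ -0.011494
r = 0 (r = Mul(Add(-4, 4), Add(-4, -4)) = Mul(0, -8) = 0)
Function('B')(o, Z) = Mul(3, Pow(Z, 2))
Mul(Function('B')(15, Add(Add(-3, r), 9)), t) = Mul(Mul(3, Pow(Add(Add(-3, 0), 9), 2)), Rational(-1, 87)) = Mul(Mul(3, Pow(Add(-3, 9), 2)), Rational(-1, 87)) = Mul(Mul(3, Pow(6, 2)), Rational(-1, 87)) = Mul(Mul(3, 36), Rational(-1, 87)) = Mul(108, Rational(-1, 87)) = Rational(-36, 29)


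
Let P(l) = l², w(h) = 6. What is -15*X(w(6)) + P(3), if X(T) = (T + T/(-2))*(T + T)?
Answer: -531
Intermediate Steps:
X(T) = T² (X(T) = (T + T*(-½))*(2*T) = (T - T/2)*(2*T) = (T/2)*(2*T) = T²)
-15*X(w(6)) + P(3) = -15*6² + 3² = -15*36 + 9 = -540 + 9 = -531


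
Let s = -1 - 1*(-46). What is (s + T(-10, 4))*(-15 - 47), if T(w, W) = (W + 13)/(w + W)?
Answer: -7843/3 ≈ -2614.3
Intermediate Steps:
s = 45 (s = -1 + 46 = 45)
T(w, W) = (13 + W)/(W + w)
(s + T(-10, 4))*(-15 - 47) = (45 + (13 + 4)/(4 - 10))*(-15 - 47) = (45 + 17/(-6))*(-62) = (45 - ⅙*17)*(-62) = (45 - 17/6)*(-62) = (253/6)*(-62) = -7843/3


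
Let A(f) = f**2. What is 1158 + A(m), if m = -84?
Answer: 8214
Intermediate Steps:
1158 + A(m) = 1158 + (-84)**2 = 1158 + 7056 = 8214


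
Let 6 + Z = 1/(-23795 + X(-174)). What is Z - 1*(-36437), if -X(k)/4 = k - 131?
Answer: 822429824/22575 ≈ 36431.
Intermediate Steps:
X(k) = 524 - 4*k (X(k) = -4*(k - 131) = -4*(-131 + k) = 524 - 4*k)
Z = -135451/22575 (Z = -6 + 1/(-23795 + (524 - 4*(-174))) = -6 + 1/(-23795 + (524 + 696)) = -6 + 1/(-23795 + 1220) = -6 + 1/(-22575) = -6 - 1/22575 = -135451/22575 ≈ -6.0000)
Z - 1*(-36437) = -135451/22575 - 1*(-36437) = -135451/22575 + 36437 = 822429824/22575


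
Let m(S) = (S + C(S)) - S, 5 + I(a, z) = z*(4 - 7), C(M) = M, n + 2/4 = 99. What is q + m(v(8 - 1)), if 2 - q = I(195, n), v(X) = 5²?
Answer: 655/2 ≈ 327.50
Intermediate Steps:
n = 197/2 (n = -½ + 99 = 197/2 ≈ 98.500)
I(a, z) = -5 - 3*z (I(a, z) = -5 + z*(4 - 7) = -5 + z*(-3) = -5 - 3*z)
v(X) = 25
q = 605/2 (q = 2 - (-5 - 3*197/2) = 2 - (-5 - 591/2) = 2 - 1*(-601/2) = 2 + 601/2 = 605/2 ≈ 302.50)
m(S) = S (m(S) = (S + S) - S = 2*S - S = S)
q + m(v(8 - 1)) = 605/2 + 25 = 655/2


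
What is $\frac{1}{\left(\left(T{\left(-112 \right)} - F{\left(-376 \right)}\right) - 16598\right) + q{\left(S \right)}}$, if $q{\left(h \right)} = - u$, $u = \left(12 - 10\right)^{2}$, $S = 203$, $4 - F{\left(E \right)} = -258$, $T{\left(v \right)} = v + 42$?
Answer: $- \frac{1}{16934} \approx -5.9053 \cdot 10^{-5}$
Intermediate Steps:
$T{\left(v \right)} = 42 + v$
$F{\left(E \right)} = 262$ ($F{\left(E \right)} = 4 - -258 = 4 + 258 = 262$)
$u = 4$ ($u = 2^{2} = 4$)
$q{\left(h \right)} = -4$ ($q{\left(h \right)} = \left(-1\right) 4 = -4$)
$\frac{1}{\left(\left(T{\left(-112 \right)} - F{\left(-376 \right)}\right) - 16598\right) + q{\left(S \right)}} = \frac{1}{\left(\left(\left(42 - 112\right) - 262\right) - 16598\right) - 4} = \frac{1}{\left(\left(-70 - 262\right) - 16598\right) - 4} = \frac{1}{\left(-332 - 16598\right) - 4} = \frac{1}{-16930 - 4} = \frac{1}{-16934} = - \frac{1}{16934}$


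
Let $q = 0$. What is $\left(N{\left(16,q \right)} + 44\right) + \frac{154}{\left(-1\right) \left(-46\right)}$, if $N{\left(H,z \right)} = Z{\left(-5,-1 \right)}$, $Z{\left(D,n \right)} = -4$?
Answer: $\frac{997}{23} \approx 43.348$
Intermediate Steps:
$N{\left(H,z \right)} = -4$
$\left(N{\left(16,q \right)} + 44\right) + \frac{154}{\left(-1\right) \left(-46\right)} = \left(-4 + 44\right) + \frac{154}{\left(-1\right) \left(-46\right)} = 40 + \frac{154}{46} = 40 + 154 \cdot \frac{1}{46} = 40 + \frac{77}{23} = \frac{997}{23}$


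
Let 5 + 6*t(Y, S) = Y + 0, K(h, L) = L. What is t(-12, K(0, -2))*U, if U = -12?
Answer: 34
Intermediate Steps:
t(Y, S) = -⅚ + Y/6 (t(Y, S) = -⅚ + (Y + 0)/6 = -⅚ + Y/6)
t(-12, K(0, -2))*U = (-⅚ + (⅙)*(-12))*(-12) = (-⅚ - 2)*(-12) = -17/6*(-12) = 34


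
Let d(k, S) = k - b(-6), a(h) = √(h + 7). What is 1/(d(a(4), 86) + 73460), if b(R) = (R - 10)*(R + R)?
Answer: 73268/5368199813 - √11/5368199813 ≈ 1.3648e-5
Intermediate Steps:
b(R) = 2*R*(-10 + R) (b(R) = (-10 + R)*(2*R) = 2*R*(-10 + R))
a(h) = √(7 + h)
d(k, S) = -192 + k (d(k, S) = k - 2*(-6)*(-10 - 6) = k - 2*(-6)*(-16) = k - 1*192 = k - 192 = -192 + k)
1/(d(a(4), 86) + 73460) = 1/((-192 + √(7 + 4)) + 73460) = 1/((-192 + √11) + 73460) = 1/(73268 + √11)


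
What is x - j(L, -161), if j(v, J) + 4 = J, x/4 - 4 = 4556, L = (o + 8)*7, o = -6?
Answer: 18405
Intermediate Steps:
L = 14 (L = (-6 + 8)*7 = 2*7 = 14)
x = 18240 (x = 16 + 4*4556 = 16 + 18224 = 18240)
j(v, J) = -4 + J
x - j(L, -161) = 18240 - (-4 - 161) = 18240 - 1*(-165) = 18240 + 165 = 18405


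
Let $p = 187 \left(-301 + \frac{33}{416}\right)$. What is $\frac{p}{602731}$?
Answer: $- \frac{23409221}{250736096} \approx -0.093362$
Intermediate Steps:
$p = - \frac{23409221}{416}$ ($p = 187 \left(-301 + 33 \cdot \frac{1}{416}\right) = 187 \left(-301 + \frac{33}{416}\right) = 187 \left(- \frac{125183}{416}\right) = - \frac{23409221}{416} \approx -56272.0$)
$\frac{p}{602731} = - \frac{23409221}{416 \cdot 602731} = \left(- \frac{23409221}{416}\right) \frac{1}{602731} = - \frac{23409221}{250736096}$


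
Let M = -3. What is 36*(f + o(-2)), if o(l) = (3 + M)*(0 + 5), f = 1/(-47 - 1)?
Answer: -¾ ≈ -0.75000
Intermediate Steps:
f = -1/48 (f = 1/(-48) = -1/48 ≈ -0.020833)
o(l) = 0 (o(l) = (3 - 3)*(0 + 5) = 0*5 = 0)
36*(f + o(-2)) = 36*(-1/48 + 0) = 36*(-1/48) = -¾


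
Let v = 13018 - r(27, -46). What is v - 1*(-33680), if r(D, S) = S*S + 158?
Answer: 44424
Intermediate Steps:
r(D, S) = 158 + S**2 (r(D, S) = S**2 + 158 = 158 + S**2)
v = 10744 (v = 13018 - (158 + (-46)**2) = 13018 - (158 + 2116) = 13018 - 1*2274 = 13018 - 2274 = 10744)
v - 1*(-33680) = 10744 - 1*(-33680) = 10744 + 33680 = 44424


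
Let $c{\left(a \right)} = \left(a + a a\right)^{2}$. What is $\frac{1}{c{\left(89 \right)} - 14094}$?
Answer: $\frac{1}{64146006} \approx 1.5589 \cdot 10^{-8}$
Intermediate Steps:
$c{\left(a \right)} = \left(a + a^{2}\right)^{2}$
$\frac{1}{c{\left(89 \right)} - 14094} = \frac{1}{89^{2} \left(1 + 89\right)^{2} - 14094} = \frac{1}{7921 \cdot 90^{2} - 14094} = \frac{1}{7921 \cdot 8100 - 14094} = \frac{1}{64160100 - 14094} = \frac{1}{64146006}$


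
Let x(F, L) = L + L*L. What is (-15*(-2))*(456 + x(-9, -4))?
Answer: 14040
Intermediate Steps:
x(F, L) = L + L²
(-15*(-2))*(456 + x(-9, -4)) = (-15*(-2))*(456 - 4*(1 - 4)) = 30*(456 - 4*(-3)) = 30*(456 + 12) = 30*468 = 14040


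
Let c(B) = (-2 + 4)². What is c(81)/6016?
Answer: 1/1504 ≈ 0.00066489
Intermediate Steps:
c(B) = 4 (c(B) = 2² = 4)
c(81)/6016 = 4/6016 = 4*(1/6016) = 1/1504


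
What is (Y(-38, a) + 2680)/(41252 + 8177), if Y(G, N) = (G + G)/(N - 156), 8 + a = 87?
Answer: 206436/3806033 ≈ 0.054239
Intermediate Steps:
a = 79 (a = -8 + 87 = 79)
Y(G, N) = 2*G/(-156 + N) (Y(G, N) = (2*G)/(-156 + N) = 2*G/(-156 + N))
(Y(-38, a) + 2680)/(41252 + 8177) = (2*(-38)/(-156 + 79) + 2680)/(41252 + 8177) = (2*(-38)/(-77) + 2680)/49429 = (2*(-38)*(-1/77) + 2680)*(1/49429) = (76/77 + 2680)*(1/49429) = (206436/77)*(1/49429) = 206436/3806033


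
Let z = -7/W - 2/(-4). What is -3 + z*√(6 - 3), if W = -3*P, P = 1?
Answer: -3 + 17*√3/6 ≈ 1.9075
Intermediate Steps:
W = -3 (W = -3*1 = -3)
z = 17/6 (z = -7/(-3) - 2/(-4) = -7*(-⅓) - 2*(-¼) = 7/3 + ½ = 17/6 ≈ 2.8333)
-3 + z*√(6 - 3) = -3 + 17*√(6 - 3)/6 = -3 + 17*√3/6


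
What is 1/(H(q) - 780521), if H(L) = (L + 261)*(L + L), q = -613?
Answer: -1/348969 ≈ -2.8656e-6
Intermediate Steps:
H(L) = 2*L*(261 + L) (H(L) = (261 + L)*(2*L) = 2*L*(261 + L))
1/(H(q) - 780521) = 1/(2*(-613)*(261 - 613) - 780521) = 1/(2*(-613)*(-352) - 780521) = 1/(431552 - 780521) = 1/(-348969) = -1/348969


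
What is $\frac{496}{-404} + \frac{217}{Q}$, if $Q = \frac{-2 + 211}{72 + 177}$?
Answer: $\frac{5431417}{21109} \approx 257.3$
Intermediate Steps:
$Q = \frac{209}{249} \approx 0.83936$
$\frac{496}{-404} + \frac{217}{Q} = \frac{496}{-404} + \frac{217}{\frac{209}{249}} = 496 \left(- \frac{1}{404}\right) + 217 \cdot \frac{249}{209} = - \frac{124}{101} + \frac{54033}{209} = \frac{5431417}{21109}$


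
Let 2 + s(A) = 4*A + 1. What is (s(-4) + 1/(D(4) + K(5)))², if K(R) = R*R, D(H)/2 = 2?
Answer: 242064/841 ≈ 287.83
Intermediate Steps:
D(H) = 4 (D(H) = 2*2 = 4)
K(R) = R²
s(A) = -1 + 4*A (s(A) = -2 + (4*A + 1) = -2 + (1 + 4*A) = -1 + 4*A)
(s(-4) + 1/(D(4) + K(5)))² = ((-1 + 4*(-4)) + 1/(4 + 5²))² = ((-1 - 16) + 1/(4 + 25))² = (-17 + 1/29)² = (-492/29)² = 242064/841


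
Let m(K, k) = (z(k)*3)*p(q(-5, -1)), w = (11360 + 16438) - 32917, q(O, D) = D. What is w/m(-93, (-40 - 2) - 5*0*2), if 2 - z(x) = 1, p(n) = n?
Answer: 5119/3 ≈ 1706.3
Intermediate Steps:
z(x) = 1 (z(x) = 2 - 1*1 = 2 - 1 = 1)
w = -5119 (w = 27798 - 32917 = -5119)
m(K, k) = -3 (m(K, k) = (1*3)*(-1) = 3*(-1) = -3)
w/m(-93, (-40 - 2) - 5*0*2) = -5119/(-3) = -5119*(-1/3) = 5119/3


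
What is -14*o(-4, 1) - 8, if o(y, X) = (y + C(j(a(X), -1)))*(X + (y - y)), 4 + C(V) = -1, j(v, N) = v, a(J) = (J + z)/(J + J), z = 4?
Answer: 118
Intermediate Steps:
a(J) = (4 + J)/(2*J) (a(J) = (J + 4)/(J + J) = (4 + J)/((2*J)) = (4 + J)*(1/(2*J)) = (4 + J)/(2*J))
C(V) = -5 (C(V) = -4 - 1 = -5)
o(y, X) = X*(-5 + y) (o(y, X) = (y - 5)*(X + (y - y)) = (-5 + y)*(X + 0) = (-5 + y)*X = X*(-5 + y))
-14*o(-4, 1) - 8 = -14*(-5 - 4) - 8 = -14*(-9) - 8 = 126 - 8 = 118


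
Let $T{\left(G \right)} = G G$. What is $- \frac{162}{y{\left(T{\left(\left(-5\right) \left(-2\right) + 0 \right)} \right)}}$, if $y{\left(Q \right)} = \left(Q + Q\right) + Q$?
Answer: $- \frac{27}{50} \approx -0.54$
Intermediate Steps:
$T{\left(G \right)} = G^{2}$
$y{\left(Q \right)} = 3 Q$ ($y{\left(Q \right)} = 2 Q + Q = 3 Q$)
$- \frac{162}{y{\left(T{\left(\left(-5\right) \left(-2\right) + 0 \right)} \right)}} = - \frac{162}{3 \left(\left(-5\right) \left(-2\right) + 0\right)^{2}} = - \frac{162}{3 \left(10 + 0\right)^{2}} = - \frac{162}{3 \cdot 10^{2}} = - \frac{162}{3 \cdot 100} = - \frac{162}{300} = \left(-162\right) \frac{1}{300} = - \frac{27}{50}$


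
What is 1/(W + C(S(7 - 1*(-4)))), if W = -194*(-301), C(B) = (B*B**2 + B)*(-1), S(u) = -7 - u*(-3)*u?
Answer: -1/45059978 ≈ -2.2193e-8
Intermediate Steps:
S(u) = -7 + 3*u**2 (S(u) = -7 - (-3*u)*u = -7 - (-3)*u**2 = -7 + 3*u**2)
C(B) = -B - B**3 (C(B) = (B**3 + B)*(-1) = (B + B**3)*(-1) = -B - B**3)
W = 58394
1/(W + C(S(7 - 1*(-4)))) = 1/(58394 + (-(-7 + 3*(7 - 1*(-4))**2) - (-7 + 3*(7 - 1*(-4))**2)**3)) = 1/(58394 + (-(-7 + 3*(7 + 4)**2) - (-7 + 3*(7 + 4)**2)**3)) = 1/(58394 + (-(-7 + 3*11**2) - (-7 + 3*11**2)**3)) = 1/(58394 + (-(-7 + 3*121) - (-7 + 3*121)**3)) = 1/(58394 + (-(-7 + 363) - (-7 + 363)**3)) = 1/(58394 + (-1*356 - 1*356**3)) = 1/(58394 + (-356 - 1*45118016)) = 1/(58394 + (-356 - 45118016)) = 1/(58394 - 45118372) = 1/(-45059978) = -1/45059978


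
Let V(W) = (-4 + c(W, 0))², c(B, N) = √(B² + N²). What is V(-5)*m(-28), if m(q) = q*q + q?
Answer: 756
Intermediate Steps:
m(q) = q + q² (m(q) = q² + q = q + q²)
V(W) = (-4 + √(W²))² (V(W) = (-4 + √(W² + 0²))² = (-4 + √(W² + 0))² = (-4 + √(W²))²)
V(-5)*m(-28) = (-4 + √((-5)²))²*(-28*(1 - 28)) = (-4 + √25)²*(-28*(-27)) = (-4 + 5)²*756 = 1²*756 = 1*756 = 756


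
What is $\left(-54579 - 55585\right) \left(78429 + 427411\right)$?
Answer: $-55725357760$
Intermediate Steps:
$\left(-54579 - 55585\right) \left(78429 + 427411\right) = \left(-110164\right) 505840 = -55725357760$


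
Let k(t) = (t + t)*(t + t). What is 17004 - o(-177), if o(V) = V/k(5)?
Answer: 1700577/100 ≈ 17006.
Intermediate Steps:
k(t) = 4*t² (k(t) = (2*t)*(2*t) = 4*t²)
o(V) = V/100 (o(V) = V/((4*5²)) = V/((4*25)) = V/100)
17004 - o(-177) = 17004 - (-177)/100 = 17004 - 1*(-177/100) = 17004 + 177/100 = 1700577/100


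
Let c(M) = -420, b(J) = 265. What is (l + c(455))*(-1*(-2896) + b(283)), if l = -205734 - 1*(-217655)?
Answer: 36354661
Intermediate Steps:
l = 11921 (l = -205734 + 217655 = 11921)
(l + c(455))*(-1*(-2896) + b(283)) = (11921 - 420)*(-1*(-2896) + 265) = 11501*(2896 + 265) = 11501*3161 = 36354661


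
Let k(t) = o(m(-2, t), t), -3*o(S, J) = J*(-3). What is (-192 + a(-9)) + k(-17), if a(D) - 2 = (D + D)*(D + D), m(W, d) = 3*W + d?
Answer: 117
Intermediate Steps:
m(W, d) = d + 3*W
o(S, J) = J (o(S, J) = -J*(-3)/3 = -(-1)*J = J)
k(t) = t
a(D) = 2 + 4*D² (a(D) = 2 + (D + D)*(D + D) = 2 + (2*D)*(2*D) = 2 + 4*D²)
(-192 + a(-9)) + k(-17) = (-192 + (2 + 4*(-9)²)) - 17 = (-192 + (2 + 4*81)) - 17 = (-192 + (2 + 324)) - 17 = (-192 + 326) - 17 = 134 - 17 = 117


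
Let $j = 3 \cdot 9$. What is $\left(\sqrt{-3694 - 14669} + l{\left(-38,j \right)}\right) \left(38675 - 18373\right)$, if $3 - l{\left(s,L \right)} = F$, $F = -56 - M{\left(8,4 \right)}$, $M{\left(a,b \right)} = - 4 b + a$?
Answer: $1035402 + 20302 i \sqrt{18363} \approx 1.0354 \cdot 10^{6} + 2.7511 \cdot 10^{6} i$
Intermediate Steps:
$M{\left(a,b \right)} = a - 4 b$
$j = 27$
$F = -48$ ($F = -56 - \left(8 - 16\right) = -56 - -8 = -56 + 8 = -48$)
$l{\left(s,L \right)} = 51$ ($l{\left(s,L \right)} = 3 - -48 = 3 + 48 = 51$)
$\left(\sqrt{-3694 - 14669} + l{\left(-38,j \right)}\right) \left(38675 - 18373\right) = \left(\sqrt{-3694 - 14669} + 51\right) \left(38675 - 18373\right) = \left(\sqrt{-18363} + 51\right) 20302 = \left(i \sqrt{18363} + 51\right) 20302 = \left(51 + i \sqrt{18363}\right) 20302 = 1035402 + 20302 i \sqrt{18363}$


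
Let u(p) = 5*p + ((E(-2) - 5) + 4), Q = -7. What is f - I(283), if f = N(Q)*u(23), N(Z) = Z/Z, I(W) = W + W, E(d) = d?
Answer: -454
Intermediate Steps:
I(W) = 2*W
N(Z) = 1
u(p) = -3 + 5*p (u(p) = 5*p + ((-2 - 5) + 4) = 5*p + (-7 + 4) = 5*p - 3 = -3 + 5*p)
f = 112 (f = 1*(-3 + 5*23) = 1*(-3 + 115) = 1*112 = 112)
f - I(283) = 112 - 2*283 = 112 - 1*566 = 112 - 566 = -454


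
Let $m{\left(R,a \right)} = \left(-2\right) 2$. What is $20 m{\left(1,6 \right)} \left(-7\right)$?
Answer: $560$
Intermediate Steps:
$m{\left(R,a \right)} = -4$
$20 m{\left(1,6 \right)} \left(-7\right) = 20 \left(-4\right) \left(-7\right) = \left(-80\right) \left(-7\right) = 560$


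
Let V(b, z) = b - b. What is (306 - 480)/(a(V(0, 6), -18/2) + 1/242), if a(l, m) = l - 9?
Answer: 42108/2177 ≈ 19.342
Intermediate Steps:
V(b, z) = 0
a(l, m) = -9 + l
(306 - 480)/(a(V(0, 6), -18/2) + 1/242) = (306 - 480)/((-9 + 0) + 1/242) = -174/(-9 + 1/242) = -174/(-2177/242) = -174*(-242/2177) = 42108/2177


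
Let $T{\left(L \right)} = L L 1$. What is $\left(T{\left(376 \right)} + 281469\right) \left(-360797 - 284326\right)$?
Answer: $-272787034935$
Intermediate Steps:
$T{\left(L \right)} = L^{2}$ ($T{\left(L \right)} = L^{2} \cdot 1 = L^{2}$)
$\left(T{\left(376 \right)} + 281469\right) \left(-360797 - 284326\right) = \left(376^{2} + 281469\right) \left(-360797 - 284326\right) = \left(141376 + 281469\right) \left(-645123\right) = 422845 \left(-645123\right) = -272787034935$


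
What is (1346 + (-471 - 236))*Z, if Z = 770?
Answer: 492030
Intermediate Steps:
(1346 + (-471 - 236))*Z = (1346 + (-471 - 236))*770 = (1346 - 707)*770 = 639*770 = 492030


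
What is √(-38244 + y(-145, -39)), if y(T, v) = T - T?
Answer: 2*I*√9561 ≈ 195.56*I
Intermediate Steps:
y(T, v) = 0
√(-38244 + y(-145, -39)) = √(-38244 + 0) = √(-38244) = 2*I*√9561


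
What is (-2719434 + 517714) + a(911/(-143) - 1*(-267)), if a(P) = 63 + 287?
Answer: -2201370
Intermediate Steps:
a(P) = 350
(-2719434 + 517714) + a(911/(-143) - 1*(-267)) = (-2719434 + 517714) + 350 = -2201720 + 350 = -2201370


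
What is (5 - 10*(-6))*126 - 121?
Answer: 8069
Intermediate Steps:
(5 - 10*(-6))*126 - 121 = (5 + 60)*126 - 121 = 65*126 - 121 = 8190 - 121 = 8069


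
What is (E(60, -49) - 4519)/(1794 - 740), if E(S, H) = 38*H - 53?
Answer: -3217/527 ≈ -6.1044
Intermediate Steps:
E(S, H) = -53 + 38*H
(E(60, -49) - 4519)/(1794 - 740) = ((-53 + 38*(-49)) - 4519)/(1794 - 740) = ((-53 - 1862) - 4519)/1054 = (-1915 - 4519)*(1/1054) = -6434*1/1054 = -3217/527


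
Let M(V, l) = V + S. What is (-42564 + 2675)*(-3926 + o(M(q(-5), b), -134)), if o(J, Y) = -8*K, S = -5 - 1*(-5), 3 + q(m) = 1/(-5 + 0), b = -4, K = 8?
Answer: 159157110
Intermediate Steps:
q(m) = -16/5 (q(m) = -3 + 1/(-5 + 0) = -3 + 1/(-5) = -3 - ⅕ = -16/5)
S = 0 (S = -5 + 5 = 0)
M(V, l) = V (M(V, l) = V + 0 = V)
o(J, Y) = -64 (o(J, Y) = -8*8 = -64)
(-42564 + 2675)*(-3926 + o(M(q(-5), b), -134)) = (-42564 + 2675)*(-3926 - 64) = -39889*(-3990) = 159157110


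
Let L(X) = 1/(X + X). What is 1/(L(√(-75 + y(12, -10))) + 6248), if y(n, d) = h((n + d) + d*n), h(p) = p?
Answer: 4823456/30136953089 + 2*I*√193/30136953089 ≈ 0.00016005 + 9.2195e-10*I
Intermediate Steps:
y(n, d) = d + n + d*n (y(n, d) = (n + d) + d*n = (d + n) + d*n = d + n + d*n)
L(X) = 1/(2*X)
1/(L(√(-75 + y(12, -10))) + 6248) = 1/(1/(2*(√(-75 + (-10 + 12 - 10*12)))) + 6248) = 1/(1/(2*(√(-75 + (-10 + 12 - 120)))) + 6248) = 1/(1/(2*(√(-75 - 118))) + 6248) = 1/(1/(2*(√(-193))) + 6248) = 1/(1/(2*((I*√193))) + 6248) = 1/((-I*√193/193)/2 + 6248) = 1/(-I*√193/386 + 6248) = 1/(6248 - I*√193/386)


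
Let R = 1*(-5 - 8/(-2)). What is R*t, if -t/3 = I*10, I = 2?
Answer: 60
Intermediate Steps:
R = -1 (R = 1*(-5 - 8*(-½)) = 1*(-5 + 4) = 1*(-1) = -1)
t = -60 (t = -6*10 = -3*20 = -60)
R*t = -1*(-60) = 60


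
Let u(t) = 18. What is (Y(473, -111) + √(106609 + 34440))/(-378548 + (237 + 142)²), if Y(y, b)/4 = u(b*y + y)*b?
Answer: 7992/234907 - √141049/234907 ≈ 0.032423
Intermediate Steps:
Y(y, b) = 72*b (Y(y, b) = 4*(18*b) = 72*b)
(Y(473, -111) + √(106609 + 34440))/(-378548 + (237 + 142)²) = (72*(-111) + √(106609 + 34440))/(-378548 + (237 + 142)²) = (-7992 + √141049)/(-378548 + 379²) = (-7992 + √141049)/(-378548 + 143641) = (-7992 + √141049)/(-234907) = (-7992 + √141049)*(-1/234907) = 7992/234907 - √141049/234907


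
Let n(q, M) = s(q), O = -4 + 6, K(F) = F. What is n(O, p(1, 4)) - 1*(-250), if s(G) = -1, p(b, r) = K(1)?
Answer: 249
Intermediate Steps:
p(b, r) = 1
O = 2
n(q, M) = -1
n(O, p(1, 4)) - 1*(-250) = -1 - 1*(-250) = -1 + 250 = 249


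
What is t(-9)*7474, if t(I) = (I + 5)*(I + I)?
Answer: 538128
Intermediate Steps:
t(I) = 2*I*(5 + I) (t(I) = (5 + I)*(2*I) = 2*I*(5 + I))
t(-9)*7474 = (2*(-9)*(5 - 9))*7474 = (2*(-9)*(-4))*7474 = 72*7474 = 538128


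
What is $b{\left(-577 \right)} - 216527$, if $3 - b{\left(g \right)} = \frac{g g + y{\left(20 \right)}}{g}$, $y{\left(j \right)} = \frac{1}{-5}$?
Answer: $- \frac{623007096}{2885} \approx -2.1595 \cdot 10^{5}$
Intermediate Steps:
$y{\left(j \right)} = - \frac{1}{5}$
$b{\left(g \right)} = 3 - \frac{- \frac{1}{5} + g^{2}}{g}$ ($b{\left(g \right)} = 3 - \frac{g g - \frac{1}{5}}{g} = 3 - \frac{g^{2} - \frac{1}{5}}{g} = 3 - \frac{- \frac{1}{5} + g^{2}}{g}$)
$b{\left(-577 \right)} - 216527 = \left(3 - -577 + \frac{1}{5 \left(-577\right)}\right) - 216527 = \left(3 + 577 + \frac{1}{5} \left(- \frac{1}{577}\right)\right) - 216527 = \left(3 + 577 - \frac{1}{2885}\right) - 216527 = \frac{1673299}{2885} - 216527 = - \frac{623007096}{2885}$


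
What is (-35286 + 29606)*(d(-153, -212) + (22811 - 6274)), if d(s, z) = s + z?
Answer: -91856960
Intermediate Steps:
(-35286 + 29606)*(d(-153, -212) + (22811 - 6274)) = (-35286 + 29606)*((-153 - 212) + (22811 - 6274)) = -5680*(-365 + 16537) = -5680*16172 = -91856960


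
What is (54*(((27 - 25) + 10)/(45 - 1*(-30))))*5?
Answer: 216/5 ≈ 43.200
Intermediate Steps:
(54*(((27 - 25) + 10)/(45 - 1*(-30))))*5 = (54*((2 + 10)/(45 + 30)))*5 = (54*(12/75))*5 = (54*(12*(1/75)))*5 = (54*(4/25))*5 = (216/25)*5 = 216/5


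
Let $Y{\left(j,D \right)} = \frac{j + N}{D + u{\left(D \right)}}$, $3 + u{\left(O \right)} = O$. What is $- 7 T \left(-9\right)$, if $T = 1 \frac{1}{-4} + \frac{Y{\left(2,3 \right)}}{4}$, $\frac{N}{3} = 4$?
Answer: $\frac{231}{4} \approx 57.75$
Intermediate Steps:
$N = 12$ ($N = 3 \cdot 4 = 12$)
$u{\left(O \right)} = -3 + O$
$Y{\left(j,D \right)} = \frac{12 + j}{-3 + 2 D}$ ($Y{\left(j,D \right)} = \frac{j + 12}{D + \left(-3 + D\right)} = \frac{12 + j}{-3 + 2 D}$)
$T = \frac{11}{12}$ ($T = 1 \frac{1}{-4} + \frac{\frac{1}{-3 + 2 \cdot 3} \left(12 + 2\right)}{4} = 1 \left(- \frac{1}{4}\right) + \frac{1}{-3 + 6} \cdot 14 \cdot \frac{1}{4} = - \frac{1}{4} + \frac{1}{3} \cdot 14 \cdot \frac{1}{4} = - \frac{1}{4} + \frac{14}{3} \cdot \frac{1}{4} = - \frac{1}{4} + \frac{7}{6} = \frac{11}{12} \approx 0.91667$)
$- 7 T \left(-9\right) = \left(-7\right) \frac{11}{12} \left(-9\right) = \left(- \frac{77}{12}\right) \left(-9\right) = \frac{231}{4}$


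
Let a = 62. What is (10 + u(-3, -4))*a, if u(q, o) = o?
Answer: 372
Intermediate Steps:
(10 + u(-3, -4))*a = (10 - 4)*62 = 6*62 = 372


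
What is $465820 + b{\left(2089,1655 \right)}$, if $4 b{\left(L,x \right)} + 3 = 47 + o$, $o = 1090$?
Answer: $\frac{932207}{2} \approx 4.661 \cdot 10^{5}$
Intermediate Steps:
$b{\left(L,x \right)} = \frac{567}{2}$ ($b{\left(L,x \right)} = - \frac{3}{4} + \frac{47 + 1090}{4} = - \frac{3}{4} + \frac{1}{4} \cdot 1137 = - \frac{3}{4} + \frac{1137}{4} = \frac{567}{2}$)
$465820 + b{\left(2089,1655 \right)} = 465820 + \frac{567}{2} = \frac{932207}{2}$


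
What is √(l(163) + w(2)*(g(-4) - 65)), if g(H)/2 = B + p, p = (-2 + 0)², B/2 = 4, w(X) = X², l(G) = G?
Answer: I ≈ 1.0*I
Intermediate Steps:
B = 8 (B = 2*4 = 8)
p = 4 (p = (-2)² = 4)
g(H) = 24 (g(H) = 2*(8 + 4) = 2*12 = 24)
√(l(163) + w(2)*(g(-4) - 65)) = √(163 + 2²*(24 - 65)) = √(163 + 4*(-41)) = √(163 - 164) = √(-1) = I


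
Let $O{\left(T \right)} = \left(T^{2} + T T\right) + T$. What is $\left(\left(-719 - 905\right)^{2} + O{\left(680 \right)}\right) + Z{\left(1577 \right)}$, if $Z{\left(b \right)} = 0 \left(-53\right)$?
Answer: $3562856$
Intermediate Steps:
$Z{\left(b \right)} = 0$
$O{\left(T \right)} = T + 2 T^{2}$ ($O{\left(T \right)} = \left(T^{2} + T^{2}\right) + T = 2 T^{2} + T = T + 2 T^{2}$)
$\left(\left(-719 - 905\right)^{2} + O{\left(680 \right)}\right) + Z{\left(1577 \right)} = \left(\left(-719 - 905\right)^{2} + 680 \left(1 + 2 \cdot 680\right)\right) + 0 = \left(\left(-1624\right)^{2} + 680 \left(1 + 1360\right)\right) + 0 = \left(2637376 + 680 \cdot 1361\right) + 0 = \left(2637376 + 925480\right) + 0 = 3562856 + 0 = 3562856$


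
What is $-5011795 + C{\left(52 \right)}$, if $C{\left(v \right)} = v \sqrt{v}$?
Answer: $-5011795 + 104 \sqrt{13} \approx -5.0114 \cdot 10^{6}$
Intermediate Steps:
$C{\left(v \right)} = v^{\frac{3}{2}}$
$-5011795 + C{\left(52 \right)} = -5011795 + 52^{\frac{3}{2}} = -5011795 + 104 \sqrt{13}$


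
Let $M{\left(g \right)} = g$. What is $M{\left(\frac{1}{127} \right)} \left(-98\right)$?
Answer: $- \frac{98}{127} \approx -0.77165$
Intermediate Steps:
$M{\left(\frac{1}{127} \right)} \left(-98\right) = \frac{1}{127} \left(-98\right) = - \frac{98}{127}$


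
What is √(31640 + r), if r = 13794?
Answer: √45434 ≈ 213.15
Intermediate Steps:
√(31640 + r) = √(31640 + 13794) = √45434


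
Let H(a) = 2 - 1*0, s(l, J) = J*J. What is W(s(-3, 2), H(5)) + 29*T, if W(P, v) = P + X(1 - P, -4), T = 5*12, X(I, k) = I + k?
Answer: 1737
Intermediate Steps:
s(l, J) = J²
H(a) = 2 (H(a) = 2 + 0 = 2)
T = 60
W(P, v) = -3 (W(P, v) = P + ((1 - P) - 4) = P + (-3 - P) = -3)
W(s(-3, 2), H(5)) + 29*T = -3 + 29*60 = -3 + 1740 = 1737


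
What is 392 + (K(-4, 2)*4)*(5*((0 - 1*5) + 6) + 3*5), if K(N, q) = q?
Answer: 552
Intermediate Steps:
392 + (K(-4, 2)*4)*(5*((0 - 1*5) + 6) + 3*5) = 392 + (2*4)*(5*((0 - 1*5) + 6) + 3*5) = 392 + 8*(5*((0 - 5) + 6) + 15) = 392 + 8*(5*(-5 + 6) + 15) = 392 + 8*(5*1 + 15) = 392 + 8*(5 + 15) = 392 + 8*20 = 392 + 160 = 552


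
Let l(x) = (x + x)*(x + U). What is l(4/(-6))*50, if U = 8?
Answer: -4400/9 ≈ -488.89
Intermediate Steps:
l(x) = 2*x*(8 + x) (l(x) = (x + x)*(x + 8) = (2*x)*(8 + x) = 2*x*(8 + x))
l(4/(-6))*50 = (2*(4/(-6))*(8 + 4/(-6)))*50 = (2*(4*(-⅙))*(8 + 4*(-⅙)))*50 = (2*(-⅔)*(8 - ⅔))*50 = (2*(-⅔)*(22/3))*50 = -88/9*50 = -4400/9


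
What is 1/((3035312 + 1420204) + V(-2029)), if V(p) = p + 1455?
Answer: 1/4454942 ≈ 2.2447e-7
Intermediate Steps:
V(p) = 1455 + p
1/((3035312 + 1420204) + V(-2029)) = 1/((3035312 + 1420204) + (1455 - 2029)) = 1/(4455516 - 574) = 1/4454942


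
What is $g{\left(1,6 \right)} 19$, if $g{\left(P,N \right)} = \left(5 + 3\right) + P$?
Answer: $171$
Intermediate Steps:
$g{\left(P,N \right)} = 8 + P$
$g{\left(1,6 \right)} 19 = \left(8 + 1\right) 19 = 9 \cdot 19 = 171$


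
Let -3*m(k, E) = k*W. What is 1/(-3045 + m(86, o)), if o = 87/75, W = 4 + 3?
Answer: -3/9737 ≈ -0.00030810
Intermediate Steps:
W = 7
o = 29/25 (o = 87*(1/75) = 29/25 ≈ 1.1600)
m(k, E) = -7*k/3 (m(k, E) = -k*7/3 = -7*k/3)
1/(-3045 + m(86, o)) = 1/(-3045 - 7/3*86) = 1/(-3045 - 602/3) = 1/(-9737/3) = -3/9737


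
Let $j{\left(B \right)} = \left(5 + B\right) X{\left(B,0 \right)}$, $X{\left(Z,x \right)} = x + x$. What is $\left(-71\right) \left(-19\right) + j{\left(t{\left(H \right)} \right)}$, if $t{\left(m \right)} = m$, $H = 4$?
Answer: $1349$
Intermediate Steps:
$X{\left(Z,x \right)} = 2 x$
$j{\left(B \right)} = 0$ ($j{\left(B \right)} = \left(5 + B\right) 2 \cdot 0 = \left(5 + B\right) 0 = 0$)
$\left(-71\right) \left(-19\right) + j{\left(t{\left(H \right)} \right)} = \left(-71\right) \left(-19\right) + 0 = 1349 + 0 = 1349$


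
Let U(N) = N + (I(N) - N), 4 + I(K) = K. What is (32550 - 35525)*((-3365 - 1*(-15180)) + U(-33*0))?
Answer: -35137725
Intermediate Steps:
I(K) = -4 + K
U(N) = -4 + N (U(N) = N + ((-4 + N) - N) = N - 4 = -4 + N)
(32550 - 35525)*((-3365 - 1*(-15180)) + U(-33*0)) = (32550 - 35525)*((-3365 - 1*(-15180)) + (-4 - 33*0)) = -2975*((-3365 + 15180) + (-4 + 0)) = -2975*(11815 - 4) = -2975*11811 = -35137725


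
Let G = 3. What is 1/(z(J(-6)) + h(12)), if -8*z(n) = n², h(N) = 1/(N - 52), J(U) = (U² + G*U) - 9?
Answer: -20/203 ≈ -0.098522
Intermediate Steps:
J(U) = -9 + U² + 3*U (J(U) = (U² + 3*U) - 9 = -9 + U² + 3*U)
h(N) = 1/(-52 + N)
z(n) = -n²/8
1/(z(J(-6)) + h(12)) = 1/(-(-9 + (-6)² + 3*(-6))²/8 + 1/(-52 + 12)) = 1/(-(-9 + 36 - 18)²/8 + 1/(-40)) = 1/(-⅛*9² - 1/40) = 1/(-⅛*81 - 1/40) = 1/(-81/8 - 1/40) = 1/(-203/20) = -20/203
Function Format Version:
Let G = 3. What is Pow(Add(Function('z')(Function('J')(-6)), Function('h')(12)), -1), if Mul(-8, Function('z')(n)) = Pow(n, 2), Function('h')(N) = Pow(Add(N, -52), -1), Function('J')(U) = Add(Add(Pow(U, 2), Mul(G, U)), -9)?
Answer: Rational(-20, 203) ≈ -0.098522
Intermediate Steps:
Function('J')(U) = Add(-9, Pow(U, 2), Mul(3, U)) (Function('J')(U) = Add(Add(Pow(U, 2), Mul(3, U)), -9) = Add(-9, Pow(U, 2), Mul(3, U)))
Function('h')(N) = Pow(Add(-52, N), -1)
Function('z')(n) = Mul(Rational(-1, 8), Pow(n, 2))
Pow(Add(Function('z')(Function('J')(-6)), Function('h')(12)), -1) = Pow(Add(Mul(Rational(-1, 8), Pow(Add(-9, Pow(-6, 2), Mul(3, -6)), 2)), Pow(Add(-52, 12), -1)), -1) = Pow(Add(Mul(Rational(-1, 8), Pow(Add(-9, 36, -18), 2)), Pow(-40, -1)), -1) = Pow(Add(Mul(Rational(-1, 8), Pow(9, 2)), Rational(-1, 40)), -1) = Pow(Add(Mul(Rational(-1, 8), 81), Rational(-1, 40)), -1) = Pow(Add(Rational(-81, 8), Rational(-1, 40)), -1) = Pow(Rational(-203, 20), -1) = Rational(-20, 203)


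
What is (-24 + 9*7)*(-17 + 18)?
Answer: 39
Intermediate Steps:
(-24 + 9*7)*(-17 + 18) = (-24 + 63)*1 = 39*1 = 39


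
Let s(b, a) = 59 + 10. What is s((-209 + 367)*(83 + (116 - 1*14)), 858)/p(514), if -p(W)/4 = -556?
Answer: 69/2224 ≈ 0.031025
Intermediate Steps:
p(W) = 2224 (p(W) = -4*(-556) = 2224)
s(b, a) = 69
s((-209 + 367)*(83 + (116 - 1*14)), 858)/p(514) = 69/2224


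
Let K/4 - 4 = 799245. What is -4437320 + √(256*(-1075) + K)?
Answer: -4437320 + 6*√81161 ≈ -4.4356e+6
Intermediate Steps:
K = 3196996 (K = 16 + 4*799245 = 16 + 3196980 = 3196996)
-4437320 + √(256*(-1075) + K) = -4437320 + √(256*(-1075) + 3196996) = -4437320 + √(-275200 + 3196996) = -4437320 + √2921796 = -4437320 + 6*√81161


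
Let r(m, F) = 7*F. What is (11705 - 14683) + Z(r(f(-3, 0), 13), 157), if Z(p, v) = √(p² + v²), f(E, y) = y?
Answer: -2978 + √32930 ≈ -2796.5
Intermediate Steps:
(11705 - 14683) + Z(r(f(-3, 0), 13), 157) = (11705 - 14683) + √((7*13)² + 157²) = -2978 + √(91² + 24649) = -2978 + √(8281 + 24649) = -2978 + √32930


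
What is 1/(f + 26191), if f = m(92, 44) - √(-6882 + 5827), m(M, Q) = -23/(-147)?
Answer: 113192940/2964658561499 + 21609*I*√1055/14823292807495 ≈ 3.8181e-5 + 4.735e-8*I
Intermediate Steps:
m(M, Q) = 23/147 (m(M, Q) = -23*(-1/147) = 23/147)
f = 23/147 - I*√1055 (f = 23/147 - √(-6882 + 5827) = 23/147 - √(-1055) = 23/147 - I*√1055 ≈ 0.15646 - 32.481*I)
1/(f + 26191) = 1/((23/147 - I*√1055) + 26191) = 1/(3850100/147 - I*√1055)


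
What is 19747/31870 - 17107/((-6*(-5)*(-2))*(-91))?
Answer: -43738147/17401020 ≈ -2.5135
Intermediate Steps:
19747/31870 - 17107/((-6*(-5)*(-2))*(-91)) = 19747*(1/31870) - 17107/((30*(-2))*(-91)) = 19747/31870 - 17107/((-60*(-91))) = 19747/31870 - 17107/5460 = -43738147/17401020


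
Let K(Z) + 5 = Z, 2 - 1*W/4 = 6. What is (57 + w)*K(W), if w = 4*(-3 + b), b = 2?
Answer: -1113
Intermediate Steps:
W = -16 (W = 8 - 4*6 = 8 - 24 = -16)
K(Z) = -5 + Z
w = -4 (w = 4*(-3 + 2) = 4*(-1) = -4)
(57 + w)*K(W) = (57 - 4)*(-5 - 16) = 53*(-21) = -1113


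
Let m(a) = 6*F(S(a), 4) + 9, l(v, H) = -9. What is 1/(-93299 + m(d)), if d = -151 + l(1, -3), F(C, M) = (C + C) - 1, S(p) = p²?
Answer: 1/213904 ≈ 4.6750e-6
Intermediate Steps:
F(C, M) = -1 + 2*C (F(C, M) = 2*C - 1 = -1 + 2*C)
d = -160 (d = -151 - 9 = -160)
m(a) = 3 + 12*a² (m(a) = 6*(-1 + 2*a²) + 9 = (-6 + 12*a²) + 9 = 3 + 12*a²)
1/(-93299 + m(d)) = 1/(-93299 + (3 + 12*(-160)²)) = 1/(-93299 + (3 + 12*25600)) = 1/(-93299 + (3 + 307200)) = 1/(-93299 + 307203) = 1/213904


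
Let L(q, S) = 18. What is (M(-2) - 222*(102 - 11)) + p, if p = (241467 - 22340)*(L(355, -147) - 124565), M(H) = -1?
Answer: -27291630672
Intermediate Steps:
p = -27291610469 (p = (241467 - 22340)*(18 - 124565) = 219127*(-124547) = -27291610469)
(M(-2) - 222*(102 - 11)) + p = (-1 - 222*(102 - 11)) - 27291610469 = (-1 - 222*91) - 27291610469 = (-1 - 20202) - 27291610469 = -20203 - 27291610469 = -27291630672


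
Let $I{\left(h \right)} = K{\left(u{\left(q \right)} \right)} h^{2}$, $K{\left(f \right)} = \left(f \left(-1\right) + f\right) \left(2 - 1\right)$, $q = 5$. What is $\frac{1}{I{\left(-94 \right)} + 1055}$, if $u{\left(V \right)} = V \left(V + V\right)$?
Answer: $\frac{1}{1055} \approx 0.00094787$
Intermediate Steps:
$u{\left(V \right)} = 2 V^{2}$ ($u{\left(V \right)} = V 2 V = 2 V^{2}$)
$K{\left(f \right)} = 0$ ($K{\left(f \right)} = \left(- f + f\right) 1 = 0 \cdot 1 = 0$)
$I{\left(h \right)} = 0$ ($I{\left(h \right)} = 0 h^{2} = 0$)
$\frac{1}{I{\left(-94 \right)} + 1055} = \frac{1}{0 + 1055} = \frac{1}{1055}$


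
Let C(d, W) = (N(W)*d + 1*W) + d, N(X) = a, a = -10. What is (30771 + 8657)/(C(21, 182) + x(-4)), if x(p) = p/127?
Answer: -5007356/893 ≈ -5607.3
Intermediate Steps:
N(X) = -10
x(p) = p/127 (x(p) = p*(1/127) = p/127)
C(d, W) = W - 9*d (C(d, W) = (-10*d + 1*W) + d = (-10*d + W) + d = (W - 10*d) + d = W - 9*d)
(30771 + 8657)/(C(21, 182) + x(-4)) = (30771 + 8657)/((182 - 9*21) + (1/127)*(-4)) = 39428/((182 - 189) - 4/127) = 39428/(-7 - 4/127) = 39428/(-893/127) = 39428*(-127/893) = -5007356/893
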